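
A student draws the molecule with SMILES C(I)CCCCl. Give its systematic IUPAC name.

The parent chain contains 4 carbons (butane).
Number the chain so that the locant sets are identical either way, so the alphabetically earlier chloro substituent takes the lower locant (1 rather than 4).
With this numbering: a chloro group at C-1; an iodo group at C-4.
Prefixes are listed alphabetically: chloro, iodo.
Putting it together: 1-chloro-4-iodobutane.

1-chloro-4-iodobutane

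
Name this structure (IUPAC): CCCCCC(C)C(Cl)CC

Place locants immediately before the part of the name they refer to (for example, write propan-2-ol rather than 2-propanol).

3-chloro-4-methylnonane

The longest carbon chain is 9 atoms: the parent is nonane.
Number the chain so that the substituent locant set {3,4} is lower than {6,7} at the first point of difference.
That gives a chloro group at C-3; a methyl group at C-4.
Prefixes are listed alphabetically: chloro, methyl.
Putting it together: 3-chloro-4-methylnonane.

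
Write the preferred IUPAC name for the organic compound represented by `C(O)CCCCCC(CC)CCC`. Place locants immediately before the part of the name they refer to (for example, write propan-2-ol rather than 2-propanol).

7-ethyldecan-1-ol

The longest carbon chain that includes the –OH group has 10 carbons, so the parent hydride is decane.
The highest-priority functional group is an alcohol (–OH), so the name ends in -ol.
The numbering direction is chosen so that numbering from this end puts the hydroxyl group at C-1 rather than C-10.
This places the hydroxyl at C-1; an ethyl group at C-7.
The name is 7-ethyldecan-1-ol.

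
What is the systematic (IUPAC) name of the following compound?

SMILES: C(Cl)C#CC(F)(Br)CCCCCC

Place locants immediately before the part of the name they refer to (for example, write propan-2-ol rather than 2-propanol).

4-bromo-1-chloro-4-fluorodec-2-yne

The longest chain bearing the multiple bond is 10 carbons long (decane).
The chain contains a C≡C triple bond, so the unsaturation ending is -yne.
Choose the numbering such that numbering from this end puts the triple bond at C-2 rather than C-8.
That gives the triple bond between C-2 and C-3; a bromo group at C-4; a chloro group at C-1; a fluoro group at C-4.
The substituents are ordered alphabetically, ignoring any di-/tri- multipliers.
Putting it together: 4-bromo-1-chloro-4-fluorodec-2-yne.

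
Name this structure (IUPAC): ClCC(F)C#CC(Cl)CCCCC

The longest carbon chain that includes the multiple bond has 10 carbons, so the parent hydride is decane.
The chain contains a C≡C triple bond, so the unsaturation ending is -yne.
The numbering direction is chosen so that numbering from this end puts the triple bond at C-3 rather than C-7.
This places the triple bond between C-3 and C-4; chloro groups at C-1 and C-5; a fluoro group at C-2.
Prefixes are listed alphabetically: chloro, fluoro.
Putting it together: 1,5-dichloro-2-fluorodec-3-yne.

1,5-dichloro-2-fluorodec-3-yne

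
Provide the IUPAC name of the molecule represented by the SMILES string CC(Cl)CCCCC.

2-chloroheptane

The longest carbon chain is 7 atoms: the parent is heptane.
Number the chain so that the substituent locant set {2} is lower than {6} at the first point of difference.
That gives a chloro group at C-2.
The name is 2-chloroheptane.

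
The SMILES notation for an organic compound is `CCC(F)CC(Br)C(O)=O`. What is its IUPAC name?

The longest chain bearing the –COOH group is 6 carbons long (hexane).
The highest-priority functional group is a carboxylic acid (terminal –COOH), so the name ends in -oic acid.
Choose the numbering such that the carboxylic acid carbon is C-1 by definition.
With this numbering: a bromo group at C-2; a fluoro group at C-4.
Prefixes are listed alphabetically: bromo, fluoro.
Assembling the pieces gives 2-bromo-4-fluorohexanoic acid.

2-bromo-4-fluorohexanoic acid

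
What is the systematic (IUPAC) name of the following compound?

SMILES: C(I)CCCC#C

6-iodohex-1-yne

The longest chain bearing the multiple bond is 6 carbons long (hexane).
The chain contains a C≡C triple bond, so the unsaturation ending is -yne.
The numbering direction is chosen so that numbering from this end puts the triple bond at C-1 rather than C-5.
That gives the triple bond between C-1 and C-2; an iodo group at C-6.
Putting it together: 6-iodohex-1-yne.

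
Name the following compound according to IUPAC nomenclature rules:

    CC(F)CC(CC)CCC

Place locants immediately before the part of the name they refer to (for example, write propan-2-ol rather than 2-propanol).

The parent chain contains 7 carbons (heptane).
Choose the numbering such that the substituent locant set {2,4} is lower than {4,6} at the first point of difference.
With this numbering: an ethyl group at C-4; a fluoro group at C-2.
The substituents are ordered alphabetically, ignoring any di-/tri- multipliers.
The name is 4-ethyl-2-fluoroheptane.

4-ethyl-2-fluoroheptane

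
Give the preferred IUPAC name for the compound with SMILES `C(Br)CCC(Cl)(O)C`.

5-bromo-2-chloropentan-2-ol

The longest chain bearing the –OH group is 5 carbons long (pentane).
The highest-priority functional group is an alcohol (–OH), so the name ends in -ol.
Choose the numbering such that numbering from this end puts the hydroxyl group at C-2 rather than C-4.
This places the hydroxyl at C-2; a bromo group at C-5; a chloro group at C-2.
Prefixes are listed alphabetically: bromo, chloro.
The name is 5-bromo-2-chloropentan-2-ol.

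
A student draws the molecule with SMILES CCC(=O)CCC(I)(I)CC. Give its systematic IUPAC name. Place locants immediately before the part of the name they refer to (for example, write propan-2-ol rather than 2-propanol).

6,6-diiodooctan-3-one

The longest chain bearing the carbonyl is 8 carbons long (octane).
The highest-priority functional group is a ketone (C=O on an internal carbon), so the name ends in -one.
The numbering direction is chosen so that numbering from this end puts the carbonyl group at C-3 rather than C-6.
This places the carbonyl at C-3; two iodo groups at C-6.
The name is 6,6-diiodooctan-3-one.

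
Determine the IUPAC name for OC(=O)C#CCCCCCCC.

dec-2-ynoic acid

Counting along the main chain through the –COOH group and the multiple bond gives 10 carbons: the parent is decane.
The principal characteristic group is a carboxylic acid (terminal –COOH), named with the suffix -oic acid.
A C≡C triple bond in the chain gives the infix -yne-.
Choose the numbering such that the carboxylic acid carbon is C-1 by definition.
With this numbering: the triple bond between C-2 and C-3.
Assembling the pieces gives dec-2-ynoic acid.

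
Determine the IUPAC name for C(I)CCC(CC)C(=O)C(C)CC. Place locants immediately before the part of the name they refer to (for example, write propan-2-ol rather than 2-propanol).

5-ethyl-8-iodo-3-methyloctan-4-one

Counting along the main chain through the carbonyl gives 8 carbons: the parent is octane.
The principal characteristic group is a ketone (C=O on an internal carbon), named with the suffix -one.
The numbering direction is chosen so that numbering from this end puts the carbonyl group at C-4 rather than C-5.
This places the carbonyl at C-4; an ethyl group at C-5; an iodo group at C-8; a methyl group at C-3.
Prefixes are listed alphabetically: ethyl, iodo, methyl.
The name is 5-ethyl-8-iodo-3-methyloctan-4-one.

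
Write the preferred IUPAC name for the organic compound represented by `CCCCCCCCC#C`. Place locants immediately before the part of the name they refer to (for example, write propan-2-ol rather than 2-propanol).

The longest carbon chain that includes the multiple bond has 10 carbons, so the parent hydride is decane.
A C≡C triple bond in the chain gives the infix -yne-.
Number the chain so that numbering from this end puts the triple bond at C-1 rather than C-9.
With this numbering: the triple bond between C-1 and C-2.
Putting it together: dec-1-yne.

dec-1-yne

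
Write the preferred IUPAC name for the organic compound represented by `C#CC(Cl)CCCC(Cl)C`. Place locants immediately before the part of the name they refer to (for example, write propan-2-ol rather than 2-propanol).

3,7-dichlorooct-1-yne

Counting along the main chain through the multiple bond gives 8 carbons: the parent is octane.
A C≡C triple bond in the chain gives the infix -yne-.
Number the chain so that numbering from this end puts the triple bond at C-1 rather than C-7.
With this numbering: the triple bond between C-1 and C-2; chloro groups at C-3 and C-7.
Putting it together: 3,7-dichlorooct-1-yne.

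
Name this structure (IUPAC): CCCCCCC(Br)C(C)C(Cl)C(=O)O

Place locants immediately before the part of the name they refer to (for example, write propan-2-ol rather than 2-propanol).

4-bromo-2-chloro-3-methyldecanoic acid

The longest carbon chain that includes the –COOH group has 10 carbons, so the parent hydride is decane.
The highest-priority functional group is a carboxylic acid (terminal –COOH), so the name ends in -oic acid.
The numbering direction is chosen so that the carboxylic acid carbon is C-1 by definition.
With this numbering: a bromo group at C-4; a chloro group at C-2; a methyl group at C-3.
The substituents are ordered alphabetically, ignoring any di-/tri- multipliers.
The name is 4-bromo-2-chloro-3-methyldecanoic acid.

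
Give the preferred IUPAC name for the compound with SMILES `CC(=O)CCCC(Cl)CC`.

The longest carbon chain that includes the carbonyl has 8 carbons, so the parent hydride is octane.
A ketone (C=O on an internal carbon) is the principal characteristic group, giving the suffix -one.
The numbering direction is chosen so that numbering from this end puts the carbonyl group at C-2 rather than C-7.
This places the carbonyl at C-2; a chloro group at C-6.
Assembling the pieces gives 6-chlorooctan-2-one.

6-chlorooctan-2-one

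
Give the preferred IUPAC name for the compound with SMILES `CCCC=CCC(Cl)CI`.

The longest chain bearing the multiple bond is 8 carbons long (octane).
A C=C double bond in the chain gives the infix -ene-.
The numbering direction is chosen so that the substituent locant set {1,2} is lower than {7,8} at the first point of difference.
With this numbering: the double bond between C-4 and C-5; a chloro group at C-2; an iodo group at C-1.
The substituents are ordered alphabetically, ignoring any di-/tri- multipliers.
The name is 2-chloro-1-iodooct-4-ene.

2-chloro-1-iodooct-4-ene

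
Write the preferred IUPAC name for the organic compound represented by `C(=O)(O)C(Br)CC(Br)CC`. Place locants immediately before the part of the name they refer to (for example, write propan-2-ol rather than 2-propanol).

2,4-dibromohexanoic acid

The longest carbon chain that includes the –COOH group has 6 carbons, so the parent hydride is hexane.
A carboxylic acid (terminal –COOH) is the principal characteristic group, giving the suffix -oic acid.
Choose the numbering such that the carboxylic acid carbon is C-1 by definition.
That gives bromo groups at C-2 and C-4.
Assembling the pieces gives 2,4-dibromohexanoic acid.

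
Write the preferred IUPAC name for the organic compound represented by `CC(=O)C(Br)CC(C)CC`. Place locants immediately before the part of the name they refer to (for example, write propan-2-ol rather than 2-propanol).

3-bromo-5-methylheptan-2-one

The longest chain bearing the carbonyl is 7 carbons long (heptane).
The principal characteristic group is a ketone (C=O on an internal carbon), named with the suffix -one.
Choose the numbering such that numbering from this end puts the carbonyl group at C-2 rather than C-6.
With this numbering: the carbonyl at C-2; a bromo group at C-3; a methyl group at C-5.
Substituent prefixes are cited in alphabetical order (multiplying prefixes like di-/tri- are ignored for ordering).
The name is 3-bromo-5-methylheptan-2-one.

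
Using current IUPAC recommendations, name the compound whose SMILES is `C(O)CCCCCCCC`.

nonan-1-ol

Counting along the main chain through the –OH group gives 9 carbons: the parent is nonane.
The highest-priority functional group is an alcohol (–OH), so the name ends in -ol.
The numbering direction is chosen so that numbering from this end puts the hydroxyl group at C-1 rather than C-9.
With this numbering: the hydroxyl at C-1.
Putting it together: nonan-1-ol.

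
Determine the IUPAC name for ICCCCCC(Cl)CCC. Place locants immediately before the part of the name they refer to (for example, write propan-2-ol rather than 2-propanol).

The longest carbon chain is 9 atoms: the parent is nonane.
The numbering direction is chosen so that the substituent locant set {1,6} is lower than {4,9} at the first point of difference.
With this numbering: a chloro group at C-6; an iodo group at C-1.
The substituents are ordered alphabetically, ignoring any di-/tri- multipliers.
Putting it together: 6-chloro-1-iodononane.

6-chloro-1-iodononane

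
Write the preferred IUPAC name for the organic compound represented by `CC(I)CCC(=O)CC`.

Counting along the main chain through the carbonyl gives 7 carbons: the parent is heptane.
The principal characteristic group is a ketone (C=O on an internal carbon), named with the suffix -one.
Choose the numbering such that numbering from this end puts the carbonyl group at C-3 rather than C-5.
That gives the carbonyl at C-3; an iodo group at C-6.
Assembling the pieces gives 6-iodoheptan-3-one.

6-iodoheptan-3-one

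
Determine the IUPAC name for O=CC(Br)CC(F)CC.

2-bromo-4-fluorohexanal

Counting along the main chain through the –CHO group gives 6 carbons: the parent is hexane.
The highest-priority functional group is an aldehyde (terminal –CHO), so the name ends in -al.
The numbering direction is chosen so that the aldehyde carbon is C-1 by definition.
That gives a bromo group at C-2; a fluoro group at C-4.
Prefixes are listed alphabetically: bromo, fluoro.
Putting it together: 2-bromo-4-fluorohexanal.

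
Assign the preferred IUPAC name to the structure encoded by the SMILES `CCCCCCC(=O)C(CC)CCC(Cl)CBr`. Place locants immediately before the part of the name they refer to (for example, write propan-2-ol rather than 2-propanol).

1-bromo-2-chloro-5-ethyldodecan-6-one

The longest chain bearing the carbonyl is 12 carbons long (dodecane).
A ketone (C=O on an internal carbon) is the principal characteristic group, giving the suffix -one.
Choose the numbering such that numbering from this end puts the carbonyl group at C-6 rather than C-7.
With this numbering: the carbonyl at C-6; a bromo group at C-1; a chloro group at C-2; an ethyl group at C-5.
Substituent prefixes are cited in alphabetical order (multiplying prefixes like di-/tri- are ignored for ordering).
Assembling the pieces gives 1-bromo-2-chloro-5-ethyldodecan-6-one.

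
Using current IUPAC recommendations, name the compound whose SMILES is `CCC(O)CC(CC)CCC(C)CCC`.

The longest carbon chain that includes the –OH group has 11 carbons, so the parent hydride is undecane.
The principal characteristic group is an alcohol (–OH), named with the suffix -ol.
Number the chain so that numbering from this end puts the hydroxyl group at C-3 rather than C-9.
This places the hydroxyl at C-3; an ethyl group at C-5; a methyl group at C-8.
Substituent prefixes are cited in alphabetical order (multiplying prefixes like di-/tri- are ignored for ordering).
The name is 5-ethyl-8-methylundecan-3-ol.

5-ethyl-8-methylundecan-3-ol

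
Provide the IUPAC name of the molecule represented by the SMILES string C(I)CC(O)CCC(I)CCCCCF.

11-fluoro-1,6-diiodoundecan-3-ol

The longest carbon chain that includes the –OH group has 11 carbons, so the parent hydride is undecane.
The principal characteristic group is an alcohol (–OH), named with the suffix -ol.
Choose the numbering such that numbering from this end puts the hydroxyl group at C-3 rather than C-9.
That gives the hydroxyl at C-3; a fluoro group at C-11; iodo groups at C-1 and C-6.
The substituents are ordered alphabetically, ignoring any di-/tri- multipliers.
Putting it together: 11-fluoro-1,6-diiodoundecan-3-ol.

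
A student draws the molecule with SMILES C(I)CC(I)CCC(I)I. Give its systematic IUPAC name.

1,1,4,6-tetraiodohexane

The longest carbon chain is 6 atoms: the parent is hexane.
Choose the numbering such that the substituent locant set {1,1,4,6} is lower than {1,3,6,6} at the first point of difference.
This places iodo groups at C-1 (×2) and C-4 and C-6.
Putting it together: 1,1,4,6-tetraiodohexane.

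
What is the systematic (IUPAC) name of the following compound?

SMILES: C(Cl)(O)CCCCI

1-chloro-5-iodopentan-1-ol

The longest chain bearing the –OH group is 5 carbons long (pentane).
An alcohol (–OH) is the principal characteristic group, giving the suffix -ol.
The numbering direction is chosen so that numbering from this end puts the hydroxyl group at C-1 rather than C-5.
That gives the hydroxyl at C-1; a chloro group at C-1; an iodo group at C-5.
Substituent prefixes are cited in alphabetical order (multiplying prefixes like di-/tri- are ignored for ordering).
Assembling the pieces gives 1-chloro-5-iodopentan-1-ol.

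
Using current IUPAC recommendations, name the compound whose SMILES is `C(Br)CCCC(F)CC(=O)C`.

8-bromo-4-fluorooctan-2-one

Counting along the main chain through the carbonyl gives 8 carbons: the parent is octane.
A ketone (C=O on an internal carbon) is the principal characteristic group, giving the suffix -one.
The numbering direction is chosen so that numbering from this end puts the carbonyl group at C-2 rather than C-7.
That gives the carbonyl at C-2; a bromo group at C-8; a fluoro group at C-4.
Prefixes are listed alphabetically: bromo, fluoro.
The name is 8-bromo-4-fluorooctan-2-one.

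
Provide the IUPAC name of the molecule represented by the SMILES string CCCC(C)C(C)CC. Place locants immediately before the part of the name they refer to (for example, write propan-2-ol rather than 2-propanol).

The longest carbon chain is 7 atoms: the parent is heptane.
The numbering direction is chosen so that the substituent locant set {3,4} is lower than {4,5} at the first point of difference.
With this numbering: methyl groups at C-3 and C-4.
The name is 3,4-dimethylheptane.

3,4-dimethylheptane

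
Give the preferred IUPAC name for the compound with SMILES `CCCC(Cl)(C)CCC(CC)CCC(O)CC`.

The longest chain bearing the –OH group is 12 carbons long (dodecane).
The highest-priority functional group is an alcohol (–OH), so the name ends in -ol.
Number the chain so that numbering from this end puts the hydroxyl group at C-3 rather than C-10.
With this numbering: the hydroxyl at C-3; a chloro group at C-9; an ethyl group at C-6; a methyl group at C-9.
Prefixes are listed alphabetically: chloro, ethyl, methyl.
Assembling the pieces gives 9-chloro-6-ethyl-9-methyldodecan-3-ol.

9-chloro-6-ethyl-9-methyldodecan-3-ol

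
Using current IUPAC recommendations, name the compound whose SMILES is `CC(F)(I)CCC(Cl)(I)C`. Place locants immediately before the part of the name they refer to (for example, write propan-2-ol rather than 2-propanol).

The longest continuous carbon chain has 6 atoms, so the parent hydride is hexane.
The numbering direction is chosen so that the locant sets are identical either way, so the alphabetically earlier chloro substituent takes the lower locant (2 rather than 5).
This places a chloro group at C-2; a fluoro group at C-5; iodo groups at C-2 and C-5.
Substituent prefixes are cited in alphabetical order (multiplying prefixes like di-/tri- are ignored for ordering).
Assembling the pieces gives 2-chloro-5-fluoro-2,5-diiodohexane.

2-chloro-5-fluoro-2,5-diiodohexane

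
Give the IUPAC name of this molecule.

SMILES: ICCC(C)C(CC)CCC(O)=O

Counting along the main chain through the –COOH group gives 7 carbons: the parent is heptane.
The principal characteristic group is a carboxylic acid (terminal –COOH), named with the suffix -oic acid.
The numbering direction is chosen so that the carboxylic acid carbon is C-1 by definition.
This places an ethyl group at C-4; an iodo group at C-7; a methyl group at C-5.
The substituents are ordered alphabetically, ignoring any di-/tri- multipliers.
The name is 4-ethyl-7-iodo-5-methylheptanoic acid.

4-ethyl-7-iodo-5-methylheptanoic acid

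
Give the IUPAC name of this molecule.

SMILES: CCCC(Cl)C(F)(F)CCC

5-chloro-4,4-difluorooctane

The longest carbon chain is 8 atoms: the parent is octane.
The numbering direction is chosen so that the substituent locant set {4,4,5} is lower than {4,5,5} at the first point of difference.
This places a chloro group at C-5; two fluoro groups at C-4.
Prefixes are listed alphabetically: chloro, fluoro.
Assembling the pieces gives 5-chloro-4,4-difluorooctane.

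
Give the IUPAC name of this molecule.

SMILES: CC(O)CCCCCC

octan-2-ol

The longest chain bearing the –OH group is 8 carbons long (octane).
An alcohol (–OH) is the principal characteristic group, giving the suffix -ol.
Number the chain so that numbering from this end puts the hydroxyl group at C-2 rather than C-7.
That gives the hydroxyl at C-2.
The name is octan-2-ol.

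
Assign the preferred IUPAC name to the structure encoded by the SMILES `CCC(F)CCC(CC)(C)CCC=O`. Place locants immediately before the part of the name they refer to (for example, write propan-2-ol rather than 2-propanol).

4-ethyl-7-fluoro-4-methylnonanal

The longest chain bearing the –CHO group is 9 carbons long (nonane).
An aldehyde (terminal –CHO) is the principal characteristic group, giving the suffix -al.
Number the chain so that the aldehyde carbon is C-1 by definition.
This places an ethyl group at C-4; a fluoro group at C-7; a methyl group at C-4.
Substituent prefixes are cited in alphabetical order (multiplying prefixes like di-/tri- are ignored for ordering).
Assembling the pieces gives 4-ethyl-7-fluoro-4-methylnonanal.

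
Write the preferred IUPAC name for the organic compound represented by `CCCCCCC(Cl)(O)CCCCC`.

Counting along the main chain through the –OH group gives 12 carbons: the parent is dodecane.
The principal characteristic group is an alcohol (–OH), named with the suffix -ol.
Choose the numbering such that numbering from this end puts the hydroxyl group at C-6 rather than C-7.
With this numbering: the hydroxyl at C-6; a chloro group at C-6.
Putting it together: 6-chlorododecan-6-ol.

6-chlorododecan-6-ol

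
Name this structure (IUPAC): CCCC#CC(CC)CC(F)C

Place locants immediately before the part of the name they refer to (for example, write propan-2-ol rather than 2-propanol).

The longest chain bearing the multiple bond is 9 carbons long (nonane).
There is one C≡C triple bond, indicated by the ending -yne.
Number the chain so that numbering from this end puts the triple bond at C-4 rather than C-5.
That gives the triple bond between C-4 and C-5; an ethyl group at C-6; a fluoro group at C-8.
Prefixes are listed alphabetically: ethyl, fluoro.
Assembling the pieces gives 6-ethyl-8-fluoronon-4-yne.

6-ethyl-8-fluoronon-4-yne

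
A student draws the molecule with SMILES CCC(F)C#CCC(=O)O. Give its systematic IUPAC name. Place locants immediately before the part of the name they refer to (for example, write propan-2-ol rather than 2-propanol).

The longest chain bearing the –COOH group and the multiple bond is 7 carbons long (heptane).
A carboxylic acid (terminal –COOH) is the principal characteristic group, giving the suffix -oic acid.
The chain contains a C≡C triple bond, so the unsaturation ending is -yne.
The numbering direction is chosen so that the carboxylic acid carbon is C-1 by definition.
With this numbering: the triple bond between C-3 and C-4; a fluoro group at C-5.
Putting it together: 5-fluorohept-3-ynoic acid.

5-fluorohept-3-ynoic acid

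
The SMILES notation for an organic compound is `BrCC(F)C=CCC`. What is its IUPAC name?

1-bromo-2-fluorohex-3-ene

The longest chain bearing the multiple bond is 6 carbons long (hexane).
There is one C=C double bond, indicated by the ending -ene.
The numbering direction is chosen so that the substituent locant set {1,2} is lower than {5,6} at the first point of difference.
That gives the double bond between C-3 and C-4; a bromo group at C-1; a fluoro group at C-2.
Prefixes are listed alphabetically: bromo, fluoro.
Putting it together: 1-bromo-2-fluorohex-3-ene.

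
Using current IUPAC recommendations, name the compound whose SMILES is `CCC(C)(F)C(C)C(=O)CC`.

Counting along the main chain through the carbonyl gives 7 carbons: the parent is heptane.
The principal characteristic group is a ketone (C=O on an internal carbon), named with the suffix -one.
Number the chain so that numbering from this end puts the carbonyl group at C-3 rather than C-5.
With this numbering: the carbonyl at C-3; a fluoro group at C-5; methyl groups at C-4 and C-5.
The substituents are ordered alphabetically, ignoring any di-/tri- multipliers.
The name is 5-fluoro-4,5-dimethylheptan-3-one.

5-fluoro-4,5-dimethylheptan-3-one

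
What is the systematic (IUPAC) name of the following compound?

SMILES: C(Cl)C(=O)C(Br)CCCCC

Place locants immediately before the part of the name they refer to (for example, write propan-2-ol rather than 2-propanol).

3-bromo-1-chlorooctan-2-one

The longest chain bearing the carbonyl is 8 carbons long (octane).
A ketone (C=O on an internal carbon) is the principal characteristic group, giving the suffix -one.
Number the chain so that numbering from this end puts the carbonyl group at C-2 rather than C-7.
This places the carbonyl at C-2; a bromo group at C-3; a chloro group at C-1.
The substituents are ordered alphabetically, ignoring any di-/tri- multipliers.
The name is 3-bromo-1-chlorooctan-2-one.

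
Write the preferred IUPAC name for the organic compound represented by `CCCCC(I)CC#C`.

The longest carbon chain that includes the multiple bond has 8 carbons, so the parent hydride is octane.
The chain contains a C≡C triple bond, so the unsaturation ending is -yne.
Choose the numbering such that numbering from this end puts the triple bond at C-1 rather than C-7.
With this numbering: the triple bond between C-1 and C-2; an iodo group at C-4.
Assembling the pieces gives 4-iodooct-1-yne.

4-iodooct-1-yne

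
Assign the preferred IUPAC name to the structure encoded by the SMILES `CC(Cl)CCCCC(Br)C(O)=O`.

Counting along the main chain through the –COOH group gives 8 carbons: the parent is octane.
A carboxylic acid (terminal –COOH) is the principal characteristic group, giving the suffix -oic acid.
Choose the numbering such that the carboxylic acid carbon is C-1 by definition.
This places a bromo group at C-2; a chloro group at C-7.
Substituent prefixes are cited in alphabetical order (multiplying prefixes like di-/tri- are ignored for ordering).
Putting it together: 2-bromo-7-chlorooctanoic acid.

2-bromo-7-chlorooctanoic acid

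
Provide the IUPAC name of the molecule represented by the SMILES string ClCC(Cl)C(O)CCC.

Counting along the main chain through the –OH group gives 6 carbons: the parent is hexane.
An alcohol (–OH) is the principal characteristic group, giving the suffix -ol.
The numbering direction is chosen so that numbering from this end puts the hydroxyl group at C-3 rather than C-4.
With this numbering: the hydroxyl at C-3; chloro groups at C-1 and C-2.
Assembling the pieces gives 1,2-dichlorohexan-3-ol.

1,2-dichlorohexan-3-ol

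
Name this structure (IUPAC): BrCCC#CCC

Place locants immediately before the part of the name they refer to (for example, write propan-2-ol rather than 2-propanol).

1-bromohex-3-yne

The longest carbon chain that includes the multiple bond has 6 carbons, so the parent hydride is hexane.
A C≡C triple bond in the chain gives the infix -yne-.
The numbering direction is chosen so that the substituent locant set {1} is lower than {6} at the first point of difference.
This places the triple bond between C-3 and C-4; a bromo group at C-1.
Putting it together: 1-bromohex-3-yne.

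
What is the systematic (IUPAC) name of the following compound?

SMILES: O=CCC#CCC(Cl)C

6-chlorohept-3-ynal

The longest carbon chain that includes the –CHO group and the multiple bond has 7 carbons, so the parent hydride is heptane.
The highest-priority functional group is an aldehyde (terminal –CHO), so the name ends in -al.
The chain contains a C≡C triple bond, so the unsaturation ending is -yne.
The numbering direction is chosen so that the aldehyde carbon is C-1 by definition.
With this numbering: the triple bond between C-3 and C-4; a chloro group at C-6.
Assembling the pieces gives 6-chlorohept-3-ynal.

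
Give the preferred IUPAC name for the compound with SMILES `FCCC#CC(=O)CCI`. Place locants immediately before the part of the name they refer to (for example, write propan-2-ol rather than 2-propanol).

7-fluoro-1-iodohept-4-yn-3-one

Counting along the main chain through the carbonyl and the multiple bond gives 7 carbons: the parent is heptane.
The highest-priority functional group is a ketone (C=O on an internal carbon), so the name ends in -one.
There is one C≡C triple bond, indicated by the ending -yne.
Choose the numbering such that numbering from this end puts the carbonyl group at C-3 rather than C-5.
This places the carbonyl at C-3; the triple bond between C-4 and C-5; a fluoro group at C-7; an iodo group at C-1.
The substituents are ordered alphabetically, ignoring any di-/tri- multipliers.
Putting it together: 7-fluoro-1-iodohept-4-yn-3-one.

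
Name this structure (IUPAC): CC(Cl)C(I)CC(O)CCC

7-chloro-6-iodooctan-4-ol

The longest carbon chain that includes the –OH group has 8 carbons, so the parent hydride is octane.
An alcohol (–OH) is the principal characteristic group, giving the suffix -ol.
Number the chain so that numbering from this end puts the hydroxyl group at C-4 rather than C-5.
This places the hydroxyl at C-4; a chloro group at C-7; an iodo group at C-6.
The substituents are ordered alphabetically, ignoring any di-/tri- multipliers.
Putting it together: 7-chloro-6-iodooctan-4-ol.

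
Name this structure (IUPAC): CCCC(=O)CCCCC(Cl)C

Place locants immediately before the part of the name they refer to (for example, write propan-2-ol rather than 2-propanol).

The longest chain bearing the carbonyl is 10 carbons long (decane).
A ketone (C=O on an internal carbon) is the principal characteristic group, giving the suffix -one.
Choose the numbering such that numbering from this end puts the carbonyl group at C-4 rather than C-7.
That gives the carbonyl at C-4; a chloro group at C-9.
Assembling the pieces gives 9-chlorodecan-4-one.

9-chlorodecan-4-one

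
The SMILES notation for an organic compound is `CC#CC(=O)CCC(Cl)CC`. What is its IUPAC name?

7-chloronon-2-yn-4-one

The longest chain bearing the carbonyl and the multiple bond is 9 carbons long (nonane).
The principal characteristic group is a ketone (C=O on an internal carbon), named with the suffix -one.
A C≡C triple bond in the chain gives the infix -yne-.
Number the chain so that numbering from this end puts the carbonyl group at C-4 rather than C-6.
That gives the carbonyl at C-4; the triple bond between C-2 and C-3; a chloro group at C-7.
Putting it together: 7-chloronon-2-yn-4-one.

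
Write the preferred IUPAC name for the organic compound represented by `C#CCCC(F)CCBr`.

The longest carbon chain that includes the multiple bond has 7 carbons, so the parent hydride is heptane.
The chain contains a C≡C triple bond, so the unsaturation ending is -yne.
The numbering direction is chosen so that numbering from this end puts the triple bond at C-1 rather than C-6.
That gives the triple bond between C-1 and C-2; a bromo group at C-7; a fluoro group at C-5.
The substituents are ordered alphabetically, ignoring any di-/tri- multipliers.
Assembling the pieces gives 7-bromo-5-fluorohept-1-yne.

7-bromo-5-fluorohept-1-yne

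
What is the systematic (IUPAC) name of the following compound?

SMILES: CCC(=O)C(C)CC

The longest carbon chain that includes the carbonyl has 6 carbons, so the parent hydride is hexane.
A ketone (C=O on an internal carbon) is the principal characteristic group, giving the suffix -one.
The numbering direction is chosen so that numbering from this end puts the carbonyl group at C-3 rather than C-4.
That gives the carbonyl at C-3; a methyl group at C-4.
Putting it together: 4-methylhexan-3-one.

4-methylhexan-3-one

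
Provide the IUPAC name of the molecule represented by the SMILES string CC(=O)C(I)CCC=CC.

3-iodooct-6-en-2-one

The longest carbon chain that includes the carbonyl and the multiple bond has 8 carbons, so the parent hydride is octane.
The highest-priority functional group is a ketone (C=O on an internal carbon), so the name ends in -one.
The chain contains a C=C double bond, so the unsaturation ending is -ene.
Choose the numbering such that numbering from this end puts the carbonyl group at C-2 rather than C-7.
That gives the carbonyl at C-2; the double bond between C-6 and C-7; an iodo group at C-3.
The name is 3-iodooct-6-en-2-one.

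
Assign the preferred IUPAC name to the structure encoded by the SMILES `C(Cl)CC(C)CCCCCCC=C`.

11-chloro-9-methylundec-1-ene

Counting along the main chain through the multiple bond gives 11 carbons: the parent is undecane.
A C=C double bond in the chain gives the infix -ene-.
The numbering direction is chosen so that numbering from this end puts the double bond at C-1 rather than C-10.
That gives the double bond between C-1 and C-2; a chloro group at C-11; a methyl group at C-9.
Prefixes are listed alphabetically: chloro, methyl.
Assembling the pieces gives 11-chloro-9-methylundec-1-ene.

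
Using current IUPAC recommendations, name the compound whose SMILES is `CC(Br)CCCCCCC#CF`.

The longest chain bearing the multiple bond is 10 carbons long (decane).
The chain contains a C≡C triple bond, so the unsaturation ending is -yne.
The numbering direction is chosen so that numbering from this end puts the triple bond at C-1 rather than C-9.
With this numbering: the triple bond between C-1 and C-2; a bromo group at C-9; a fluoro group at C-1.
Prefixes are listed alphabetically: bromo, fluoro.
Putting it together: 9-bromo-1-fluorodec-1-yne.

9-bromo-1-fluorodec-1-yne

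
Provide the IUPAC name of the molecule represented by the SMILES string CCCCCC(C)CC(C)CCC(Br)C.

The longest carbon chain is 12 atoms: the parent is dodecane.
Choose the numbering such that the substituent locant set {2,5,7} is lower than {6,8,11} at the first point of difference.
This places a bromo group at C-2; methyl groups at C-5 and C-7.
Prefixes are listed alphabetically: bromo, methyl.
Assembling the pieces gives 2-bromo-5,7-dimethyldodecane.

2-bromo-5,7-dimethyldodecane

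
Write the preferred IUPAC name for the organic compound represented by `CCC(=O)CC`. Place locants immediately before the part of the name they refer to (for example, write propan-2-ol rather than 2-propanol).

pentan-3-one

Counting along the main chain through the carbonyl gives 5 carbons: the parent is pentane.
The highest-priority functional group is a ketone (C=O on an internal carbon), so the name ends in -one.
Both numbering directions give the same locant set; either may be used.
That gives the carbonyl at C-3.
Assembling the pieces gives pentan-3-one.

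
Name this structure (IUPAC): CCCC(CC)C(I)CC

The longest continuous carbon chain has 7 atoms, so the parent hydride is heptane.
Choose the numbering such that the substituent locant set {3,4} is lower than {4,5} at the first point of difference.
That gives an ethyl group at C-4; an iodo group at C-3.
Substituent prefixes are cited in alphabetical order (multiplying prefixes like di-/tri- are ignored for ordering).
Putting it together: 4-ethyl-3-iodoheptane.

4-ethyl-3-iodoheptane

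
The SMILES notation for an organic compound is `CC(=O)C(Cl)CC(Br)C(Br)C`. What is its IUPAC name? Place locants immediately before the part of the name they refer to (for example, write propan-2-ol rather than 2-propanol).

5,6-dibromo-3-chloroheptan-2-one

Counting along the main chain through the carbonyl gives 7 carbons: the parent is heptane.
The principal characteristic group is a ketone (C=O on an internal carbon), named with the suffix -one.
The numbering direction is chosen so that numbering from this end puts the carbonyl group at C-2 rather than C-6.
That gives the carbonyl at C-2; bromo groups at C-5 and C-6; a chloro group at C-3.
The substituents are ordered alphabetically, ignoring any di-/tri- multipliers.
The name is 5,6-dibromo-3-chloroheptan-2-one.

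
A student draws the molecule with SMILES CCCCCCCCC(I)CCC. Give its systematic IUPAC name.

The parent chain contains 12 carbons (dodecane).
Choose the numbering such that the substituent locant set {4} is lower than {9} at the first point of difference.
This places an iodo group at C-4.
The name is 4-iodododecane.

4-iodododecane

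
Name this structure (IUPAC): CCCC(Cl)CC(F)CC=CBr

Counting along the main chain through the multiple bond gives 9 carbons: the parent is nonane.
A C=C double bond in the chain gives the infix -ene-.
The numbering direction is chosen so that numbering from this end puts the double bond at C-1 rather than C-8.
That gives the double bond between C-1 and C-2; a bromo group at C-1; a chloro group at C-6; a fluoro group at C-4.
The substituents are ordered alphabetically, ignoring any di-/tri- multipliers.
The name is 1-bromo-6-chloro-4-fluoronon-1-ene.

1-bromo-6-chloro-4-fluoronon-1-ene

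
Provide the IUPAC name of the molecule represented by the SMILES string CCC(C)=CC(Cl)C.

2-chloro-4-methylhex-3-ene

Counting along the main chain through the multiple bond gives 6 carbons: the parent is hexane.
The chain contains a C=C double bond, so the unsaturation ending is -ene.
Choose the numbering such that the substituent locant set {2,4} is lower than {3,5} at the first point of difference.
That gives the double bond between C-3 and C-4; a chloro group at C-2; a methyl group at C-4.
Substituent prefixes are cited in alphabetical order (multiplying prefixes like di-/tri- are ignored for ordering).
Assembling the pieces gives 2-chloro-4-methylhex-3-ene.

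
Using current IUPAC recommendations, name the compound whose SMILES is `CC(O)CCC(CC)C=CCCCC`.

The longest chain bearing the –OH group and the multiple bond is 11 carbons long (undecane).
An alcohol (–OH) is the principal characteristic group, giving the suffix -ol.
The chain contains a C=C double bond, so the unsaturation ending is -ene.
Number the chain so that numbering from this end puts the hydroxyl group at C-2 rather than C-10.
With this numbering: the hydroxyl at C-2; the double bond between C-6 and C-7; an ethyl group at C-5.
Assembling the pieces gives 5-ethylundec-6-en-2-ol.

5-ethylundec-6-en-2-ol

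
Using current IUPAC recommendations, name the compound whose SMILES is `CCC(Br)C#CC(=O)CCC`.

The longest carbon chain that includes the carbonyl and the multiple bond has 9 carbons, so the parent hydride is nonane.
A ketone (C=O on an internal carbon) is the principal characteristic group, giving the suffix -one.
There is one C≡C triple bond, indicated by the ending -yne.
The numbering direction is chosen so that numbering from this end puts the carbonyl group at C-4 rather than C-6.
With this numbering: the carbonyl at C-4; the triple bond between C-5 and C-6; a bromo group at C-7.
Putting it together: 7-bromonon-5-yn-4-one.

7-bromonon-5-yn-4-one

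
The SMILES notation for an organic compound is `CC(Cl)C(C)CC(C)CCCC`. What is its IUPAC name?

The longest continuous carbon chain has 9 atoms, so the parent hydride is nonane.
Choose the numbering such that the substituent locant set {2,3,5} is lower than {5,7,8} at the first point of difference.
That gives a chloro group at C-2; methyl groups at C-3 and C-5.
The substituents are ordered alphabetically, ignoring any di-/tri- multipliers.
The name is 2-chloro-3,5-dimethylnonane.

2-chloro-3,5-dimethylnonane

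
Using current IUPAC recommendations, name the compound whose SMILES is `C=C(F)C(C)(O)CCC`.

Counting along the main chain through the –OH group and the multiple bond gives 6 carbons: the parent is hexane.
An alcohol (–OH) is the principal characteristic group, giving the suffix -ol.
There is one C=C double bond, indicated by the ending -ene.
Choose the numbering such that numbering from this end puts the hydroxyl group at C-3 rather than C-4.
That gives the hydroxyl at C-3; the double bond between C-1 and C-2; a fluoro group at C-2; a methyl group at C-3.
Substituent prefixes are cited in alphabetical order (multiplying prefixes like di-/tri- are ignored for ordering).
Putting it together: 2-fluoro-3-methylhex-1-en-3-ol.

2-fluoro-3-methylhex-1-en-3-ol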